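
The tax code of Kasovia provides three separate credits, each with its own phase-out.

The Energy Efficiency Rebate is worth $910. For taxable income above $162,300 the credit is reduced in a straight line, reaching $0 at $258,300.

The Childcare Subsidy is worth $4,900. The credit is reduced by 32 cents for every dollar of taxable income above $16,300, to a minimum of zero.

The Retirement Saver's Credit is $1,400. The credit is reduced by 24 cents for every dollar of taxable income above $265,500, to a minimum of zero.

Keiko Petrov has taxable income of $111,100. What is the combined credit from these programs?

Energy Efficiency Rebate: $111,100 is at or below the $162,300 threshold, so the full $910 applies.
Childcare Subsidy: 32% of the $94,800 excess over $16,300 is $30,336 ≥ base, so the credit is $0.
Retirement Saver's Credit: $111,100 is at or below the $265,500 threshold, so the full $1,400 applies.
Total: $910 + $0 + $1,400 = $2,310.

$2,310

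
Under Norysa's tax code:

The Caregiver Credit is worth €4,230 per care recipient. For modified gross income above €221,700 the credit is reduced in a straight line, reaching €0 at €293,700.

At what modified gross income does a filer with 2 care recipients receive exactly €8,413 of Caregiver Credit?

Full credit = 2 × €4,230 = €8,460.
€8,413 is 8,413/8,460 of the full €8,460, so 47/8,460 of the €72,000 range has been used: income = €221,700 + €72,000 × 47/8,460 = €222,100.

€222,100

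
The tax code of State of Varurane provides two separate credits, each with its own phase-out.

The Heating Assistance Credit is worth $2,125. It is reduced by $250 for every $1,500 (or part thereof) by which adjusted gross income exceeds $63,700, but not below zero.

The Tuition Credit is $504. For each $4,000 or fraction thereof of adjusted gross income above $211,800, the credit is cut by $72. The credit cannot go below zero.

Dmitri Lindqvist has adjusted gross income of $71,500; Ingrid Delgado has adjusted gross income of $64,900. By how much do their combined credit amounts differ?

Dmitri ($71,500): Heating Assistance Credit: income exceeds $63,700 by $7,800, which is 6 full-or-partial $1,500 increments; reduction = 6 × $250 = $1,500, leaving $625. Tuition Credit: $71,500 is at or below the $211,800 threshold, so the full $504 applies. total $625 + $504 = $1,129
Ingrid ($64,900): Heating Assistance Credit: income exceeds $63,700 by $1,200, which is 1 full-or-partial $1,500 increment; reduction = 1 × $250 = $250, leaving $1,875. Tuition Credit: $64,900 is at or below the $211,800 threshold, so the full $504 applies. total $1,875 + $504 = $2,379
Difference: |$1,129 − $2,379| = $1,250.

$1,250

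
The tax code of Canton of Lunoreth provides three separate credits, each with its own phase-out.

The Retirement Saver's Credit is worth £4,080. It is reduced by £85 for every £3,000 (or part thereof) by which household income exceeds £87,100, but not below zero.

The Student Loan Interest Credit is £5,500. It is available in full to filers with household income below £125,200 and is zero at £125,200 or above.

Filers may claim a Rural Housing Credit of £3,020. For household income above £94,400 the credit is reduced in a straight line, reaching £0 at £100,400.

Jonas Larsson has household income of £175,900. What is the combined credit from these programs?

Retirement Saver's Credit: income exceeds £87,100 by £88,800, which is 30 full-or-partial £3,000 increments; reduction = 30 × £85 = £2,550, leaving £1,530.
Student Loan Interest Credit: £175,900 meets or exceeds the £125,200 cutoff, so the credit is £0.
Rural Housing Credit: £175,900 is at or above £100,400, so the credit is £0.
Total: £1,530 + £0 + £0 = £1,530.

£1,530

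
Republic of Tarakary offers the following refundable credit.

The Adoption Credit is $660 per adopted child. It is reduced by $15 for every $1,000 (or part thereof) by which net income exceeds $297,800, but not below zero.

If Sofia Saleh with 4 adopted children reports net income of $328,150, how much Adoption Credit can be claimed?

$2,175

Adoption Credit: base = 4 × $660 = $2,640. income exceeds $297,800 by $30,350, which is 31 full-or-partial $1,000 increments; reduction = 31 × $15 = $465, leaving $2,175.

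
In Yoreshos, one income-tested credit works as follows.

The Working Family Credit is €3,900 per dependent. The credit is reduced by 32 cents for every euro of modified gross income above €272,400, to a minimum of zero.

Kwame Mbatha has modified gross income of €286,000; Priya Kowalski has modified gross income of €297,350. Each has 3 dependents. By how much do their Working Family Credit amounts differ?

Kwame (€286,000): Working Family Credit: base = 3 × €3,900 = €11,700. 32% of the €13,600 excess over €272,400 is €4,352; credit = €11,700 − €4,352 = €7,348.
Priya (€297,350): Working Family Credit: base = 3 × €3,900 = €11,700. 32% of the €24,950 excess over €272,400 is €7,984; credit = €11,700 − €7,984 = €3,716.
Difference: |€7,348 − €3,716| = €3,632.

€3,632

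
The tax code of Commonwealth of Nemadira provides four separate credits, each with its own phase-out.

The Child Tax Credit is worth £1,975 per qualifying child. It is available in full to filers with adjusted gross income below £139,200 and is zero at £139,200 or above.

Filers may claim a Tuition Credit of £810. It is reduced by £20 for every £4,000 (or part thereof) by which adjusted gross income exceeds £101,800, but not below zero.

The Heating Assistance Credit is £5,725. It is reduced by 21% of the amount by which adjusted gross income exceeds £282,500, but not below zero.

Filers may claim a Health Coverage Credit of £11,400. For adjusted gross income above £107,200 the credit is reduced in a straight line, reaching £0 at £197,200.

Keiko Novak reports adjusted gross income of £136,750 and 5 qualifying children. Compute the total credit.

£23,887

Child Tax Credit: base = 5 × £1,975 = £9,875. £136,750 is below the £139,200 cutoff, so the full £9,875 applies.
Tuition Credit: income exceeds £101,800 by £34,950, which is 9 full-or-partial £4,000 increments; reduction = 9 × £20 = £180, leaving £630.
Heating Assistance Credit: £136,750 is at or below the £282,500 threshold, so the full £5,725 applies.
Health Coverage Credit: £136,750 is £29,550 into a £90,000 phase-out range, leaving 60,450/90,000 of the credit: £11,400 × 60,450/90,000 = £7,657.
Total: £9,875 + £630 + £5,725 + £7,657 = £23,887.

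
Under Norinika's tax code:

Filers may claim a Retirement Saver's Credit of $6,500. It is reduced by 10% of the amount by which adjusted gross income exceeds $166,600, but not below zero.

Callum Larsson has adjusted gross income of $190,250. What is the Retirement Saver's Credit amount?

$4,135

Retirement Saver's Credit: 10% of the $23,650 excess over $166,600 is $2,365; credit = $6,500 − $2,365 = $4,135.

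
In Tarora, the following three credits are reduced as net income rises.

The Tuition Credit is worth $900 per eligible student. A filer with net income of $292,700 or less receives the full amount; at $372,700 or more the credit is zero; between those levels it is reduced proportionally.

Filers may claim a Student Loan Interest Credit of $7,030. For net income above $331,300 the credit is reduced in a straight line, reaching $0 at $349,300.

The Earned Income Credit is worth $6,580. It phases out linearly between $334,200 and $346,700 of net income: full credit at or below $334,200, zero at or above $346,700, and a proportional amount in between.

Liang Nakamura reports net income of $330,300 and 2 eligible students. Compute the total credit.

Tuition Credit: base = 2 × $900 = $1,800. $330,300 is $37,600 into a $80,000 phase-out range, leaving 42,400/80,000 of the credit: $1,800 × 42,400/80,000 = $954.
Student Loan Interest Credit: $330,300 is at or below the $331,300 threshold, so the full $7,030 applies.
Earned Income Credit: $330,300 is at or below the $334,200 threshold, so the full $6,580 applies.
Total: $954 + $7,030 + $6,580 = $14,564.

$14,564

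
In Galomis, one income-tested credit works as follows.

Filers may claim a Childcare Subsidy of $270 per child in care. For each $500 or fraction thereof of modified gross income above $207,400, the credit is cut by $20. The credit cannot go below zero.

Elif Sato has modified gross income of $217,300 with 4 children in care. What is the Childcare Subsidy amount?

Childcare Subsidy: base = 4 × $270 = $1,080. income exceeds $207,400 by $9,900, which is 20 full-or-partial $500 increments; reduction = 20 × $20 = $400, leaving $680.

$680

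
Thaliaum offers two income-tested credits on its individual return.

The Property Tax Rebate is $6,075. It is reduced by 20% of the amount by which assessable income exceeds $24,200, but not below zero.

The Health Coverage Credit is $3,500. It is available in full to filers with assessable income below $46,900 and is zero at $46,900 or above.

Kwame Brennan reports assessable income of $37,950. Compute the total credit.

Property Tax Rebate: 20% of the $13,750 excess over $24,200 is $2,750; credit = $6,075 − $2,750 = $3,325.
Health Coverage Credit: $37,950 is below the $46,900 cutoff, so the full $3,500 applies.
Total: $3,325 + $3,500 = $6,825.

$6,825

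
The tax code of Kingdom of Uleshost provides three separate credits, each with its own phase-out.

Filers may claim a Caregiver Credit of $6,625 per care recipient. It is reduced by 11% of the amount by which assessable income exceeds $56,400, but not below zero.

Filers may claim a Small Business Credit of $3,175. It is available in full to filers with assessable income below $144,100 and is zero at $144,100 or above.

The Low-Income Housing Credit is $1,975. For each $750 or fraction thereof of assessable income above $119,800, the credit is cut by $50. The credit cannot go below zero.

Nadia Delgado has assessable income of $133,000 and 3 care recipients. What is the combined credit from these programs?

$15,699

Caregiver Credit: base = 3 × $6,625 = $19,875. 11% of the $76,600 excess over $56,400 is $8,426; credit = $19,875 − $8,426 = $11,449.
Small Business Credit: $133,000 is below the $144,100 cutoff, so the full $3,175 applies.
Low-Income Housing Credit: income exceeds $119,800 by $13,200, which is 18 full-or-partial $750 increments; reduction = 18 × $50 = $900, leaving $1,075.
Total: $11,449 + $3,175 + $1,075 = $15,699.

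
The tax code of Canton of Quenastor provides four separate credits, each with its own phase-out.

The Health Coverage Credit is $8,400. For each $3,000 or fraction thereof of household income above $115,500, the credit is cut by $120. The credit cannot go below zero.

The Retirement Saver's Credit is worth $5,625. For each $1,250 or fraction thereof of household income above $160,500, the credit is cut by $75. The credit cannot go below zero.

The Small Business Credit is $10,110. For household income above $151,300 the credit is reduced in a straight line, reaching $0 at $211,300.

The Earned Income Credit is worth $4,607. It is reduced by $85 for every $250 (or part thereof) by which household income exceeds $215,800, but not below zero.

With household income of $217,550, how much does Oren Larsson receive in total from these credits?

$10,387

Health Coverage Credit: income exceeds $115,500 by $102,050, which is 35 full-or-partial $3,000 increments; reduction = 35 × $120 = $4,200, leaving $4,200.
Retirement Saver's Credit: income exceeds $160,500 by $57,050, which is 46 full-or-partial $1,250 increments; reduction = 46 × $75 = $3,450, leaving $2,175.
Small Business Credit: $217,550 is at or above $211,300, so the credit is $0.
Earned Income Credit: income exceeds $215,800 by $1,750, which is 7 full-or-partial $250 increments; reduction = 7 × $85 = $595, leaving $4,012.
Total: $4,200 + $2,175 + $0 + $4,012 = $10,387.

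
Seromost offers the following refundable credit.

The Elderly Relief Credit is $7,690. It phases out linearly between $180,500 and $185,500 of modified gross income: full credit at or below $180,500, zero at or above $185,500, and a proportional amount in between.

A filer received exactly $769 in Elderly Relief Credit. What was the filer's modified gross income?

$185,000

$769 is 769/7,690 of the full $7,690, so 6,921/7,690 of the $5,000 range has been used: income = $180,500 + $5,000 × 6,921/7,690 = $185,000.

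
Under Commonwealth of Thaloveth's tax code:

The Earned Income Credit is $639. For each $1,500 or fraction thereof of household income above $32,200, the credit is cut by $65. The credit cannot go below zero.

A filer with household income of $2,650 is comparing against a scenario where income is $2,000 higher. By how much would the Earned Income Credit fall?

At $2,650 — $2,650 is at or below the $32,200 threshold, so the full $639 applies.
At $4,650 — $4,650 is at or below the $32,200 threshold, so the full $639 applies.
Lost: $639 − $639 = $0.

$0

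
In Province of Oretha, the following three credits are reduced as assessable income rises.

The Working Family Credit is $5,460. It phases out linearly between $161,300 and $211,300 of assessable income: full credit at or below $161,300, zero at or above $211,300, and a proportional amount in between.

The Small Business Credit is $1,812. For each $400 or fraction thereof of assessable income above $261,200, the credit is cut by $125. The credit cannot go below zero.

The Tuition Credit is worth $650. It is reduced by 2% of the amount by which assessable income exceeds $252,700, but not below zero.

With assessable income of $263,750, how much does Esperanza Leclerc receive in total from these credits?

Working Family Credit: $263,750 is at or above $211,300, so the credit is $0.
Small Business Credit: income exceeds $261,200 by $2,550, which is 7 full-or-partial $400 increments; reduction = 7 × $125 = $875, leaving $937.
Tuition Credit: 2% of the $11,050 excess over $252,700 is $221; credit = $650 − $221 = $429.
Total: $0 + $937 + $429 = $1,366.

$1,366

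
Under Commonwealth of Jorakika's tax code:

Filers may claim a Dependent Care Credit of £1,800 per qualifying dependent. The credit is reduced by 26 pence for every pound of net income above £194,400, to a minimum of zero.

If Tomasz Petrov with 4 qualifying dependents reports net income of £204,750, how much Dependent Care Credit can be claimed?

Dependent Care Credit: base = 4 × £1,800 = £7,200. 26% of the £10,350 excess over £194,400 is £2,691; credit = £7,200 − £2,691 = £4,509.

£4,509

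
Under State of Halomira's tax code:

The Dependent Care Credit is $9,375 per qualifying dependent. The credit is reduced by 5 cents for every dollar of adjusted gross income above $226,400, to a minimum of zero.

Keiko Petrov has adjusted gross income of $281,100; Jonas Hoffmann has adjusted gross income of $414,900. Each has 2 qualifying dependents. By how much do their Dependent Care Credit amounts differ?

$6,690

Keiko ($281,100): Dependent Care Credit: base = 2 × $9,375 = $18,750. 5% of the $54,700 excess over $226,400 is $2,735; credit = $18,750 − $2,735 = $16,015.
Jonas ($414,900): Dependent Care Credit: base = 2 × $9,375 = $18,750. 5% of the $188,500 excess over $226,400 is $9,425; credit = $18,750 − $9,425 = $9,325.
Difference: |$16,015 − $9,325| = $6,690.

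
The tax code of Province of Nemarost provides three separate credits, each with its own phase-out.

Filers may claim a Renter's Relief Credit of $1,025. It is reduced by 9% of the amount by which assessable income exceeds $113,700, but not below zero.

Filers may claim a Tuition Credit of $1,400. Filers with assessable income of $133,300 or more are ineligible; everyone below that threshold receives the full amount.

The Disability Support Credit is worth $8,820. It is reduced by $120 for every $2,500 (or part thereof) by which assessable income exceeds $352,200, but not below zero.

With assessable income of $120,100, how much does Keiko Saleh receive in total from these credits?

$10,669

Renter's Relief Credit: 9% of the $6,400 excess over $113,700 is $576; credit = $1,025 − $576 = $449.
Tuition Credit: $120,100 is below the $133,300 cutoff, so the full $1,400 applies.
Disability Support Credit: $120,100 is at or below the $352,200 threshold, so the full $8,820 applies.
Total: $449 + $1,400 + $8,820 = $10,669.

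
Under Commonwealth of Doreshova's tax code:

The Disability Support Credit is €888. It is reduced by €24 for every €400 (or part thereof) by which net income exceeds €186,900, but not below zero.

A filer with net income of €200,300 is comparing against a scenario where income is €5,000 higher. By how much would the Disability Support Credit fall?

At €200,300 — income exceeds €186,900 by €13,400, which is 34 full-or-partial €400 increments; reduction = 34 × €24 = €816, leaving €72.
At €205,300 — income exceeds €186,900 by €18,400 → 46 increments × €24 = €1,104 ≥ base, so the credit is €0.
Lost: €72 − €0 = €72.

€72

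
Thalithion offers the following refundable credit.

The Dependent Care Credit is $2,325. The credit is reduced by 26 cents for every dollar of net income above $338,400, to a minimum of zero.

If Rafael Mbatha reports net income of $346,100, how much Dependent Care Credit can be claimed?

$323

Dependent Care Credit: 26% of the $7,700 excess over $338,400 is $2,002; credit = $2,325 − $2,002 = $323.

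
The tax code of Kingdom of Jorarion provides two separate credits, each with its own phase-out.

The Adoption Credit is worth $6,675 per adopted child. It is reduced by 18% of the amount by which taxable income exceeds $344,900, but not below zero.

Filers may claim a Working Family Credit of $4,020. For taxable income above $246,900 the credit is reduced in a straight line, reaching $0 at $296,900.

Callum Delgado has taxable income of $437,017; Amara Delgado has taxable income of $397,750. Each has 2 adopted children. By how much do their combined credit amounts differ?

Callum ($437,017): Adoption Credit: base = 2 × $6,675 = $13,350. 18% of the $92,117 excess over $344,900 is $16,581.06 ≥ base, so the credit is $0. Working Family Credit: $437,017 is at or above $296,900, so the credit is $0. total $0 + $0 = $0
Amara ($397,750): Adoption Credit: base = 2 × $6,675 = $13,350. 18% of the $52,850 excess over $344,900 is $9,513; credit = $13,350 − $9,513 = $3,837. Working Family Credit: $397,750 is at or above $296,900, so the credit is $0. total $3,837 + $0 = $3,837
Difference: |$0 − $3,837| = $3,837.

$3,837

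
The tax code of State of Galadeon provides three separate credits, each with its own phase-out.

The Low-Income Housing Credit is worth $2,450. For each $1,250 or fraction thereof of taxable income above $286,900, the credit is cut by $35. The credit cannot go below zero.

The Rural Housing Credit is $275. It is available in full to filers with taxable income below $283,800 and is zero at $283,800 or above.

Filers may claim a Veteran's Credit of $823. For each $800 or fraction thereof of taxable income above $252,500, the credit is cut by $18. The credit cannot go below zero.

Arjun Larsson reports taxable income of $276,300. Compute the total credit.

$3,008

Low-Income Housing Credit: $276,300 is at or below the $286,900 threshold, so the full $2,450 applies.
Rural Housing Credit: $276,300 is below the $283,800 cutoff, so the full $275 applies.
Veteran's Credit: income exceeds $252,500 by $23,800, which is 30 full-or-partial $800 increments; reduction = 30 × $18 = $540, leaving $283.
Total: $2,450 + $275 + $283 = $3,008.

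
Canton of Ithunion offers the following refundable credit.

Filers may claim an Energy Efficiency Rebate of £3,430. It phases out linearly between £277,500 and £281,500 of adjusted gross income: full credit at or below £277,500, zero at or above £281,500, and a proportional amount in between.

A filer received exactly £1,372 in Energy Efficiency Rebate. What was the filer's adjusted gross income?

£279,900

£1,372 is 1,372/3,430 of the full £3,430, so 2,058/3,430 of the £4,000 range has been used: income = £277,500 + £4,000 × 2,058/3,430 = £279,900.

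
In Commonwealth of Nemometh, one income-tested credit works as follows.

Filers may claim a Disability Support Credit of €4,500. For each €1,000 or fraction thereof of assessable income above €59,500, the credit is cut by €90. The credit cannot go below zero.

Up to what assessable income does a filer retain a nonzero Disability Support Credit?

€108,500

After 49 increments the reduction is 49 × €90 = €4,410, leaving €90; one more increment wipes it out. Increment 49 ends at excess 49 × €1,000 = €49,000, so the highest qualifying income is €59,500 + €49,000 = €108,500.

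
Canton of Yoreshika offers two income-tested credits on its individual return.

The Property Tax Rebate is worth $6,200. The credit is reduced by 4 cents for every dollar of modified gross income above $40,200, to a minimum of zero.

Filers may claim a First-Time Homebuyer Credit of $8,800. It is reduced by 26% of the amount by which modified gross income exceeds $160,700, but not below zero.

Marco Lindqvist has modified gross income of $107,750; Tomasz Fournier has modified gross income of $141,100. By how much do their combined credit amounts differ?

$1,334

Marco ($107,750): Property Tax Rebate: 4% of the $67,550 excess over $40,200 is $2,702; credit = $6,200 − $2,702 = $3,498. First-Time Homebuyer Credit: $107,750 is at or below the $160,700 threshold, so the full $8,800 applies. total $3,498 + $8,800 = $12,298
Tomasz ($141,100): Property Tax Rebate: 4% of the $100,900 excess over $40,200 is $4,036; credit = $6,200 − $4,036 = $2,164. First-Time Homebuyer Credit: $141,100 is at or below the $160,700 threshold, so the full $8,800 applies. total $2,164 + $8,800 = $10,964
Difference: |$12,298 − $10,964| = $1,334.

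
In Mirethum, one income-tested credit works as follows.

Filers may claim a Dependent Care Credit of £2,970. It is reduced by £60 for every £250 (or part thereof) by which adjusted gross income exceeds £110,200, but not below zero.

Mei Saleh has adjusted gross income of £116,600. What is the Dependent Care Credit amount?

£1,410

Dependent Care Credit: income exceeds £110,200 by £6,400, which is 26 full-or-partial £250 increments; reduction = 26 × £60 = £1,560, leaving £1,410.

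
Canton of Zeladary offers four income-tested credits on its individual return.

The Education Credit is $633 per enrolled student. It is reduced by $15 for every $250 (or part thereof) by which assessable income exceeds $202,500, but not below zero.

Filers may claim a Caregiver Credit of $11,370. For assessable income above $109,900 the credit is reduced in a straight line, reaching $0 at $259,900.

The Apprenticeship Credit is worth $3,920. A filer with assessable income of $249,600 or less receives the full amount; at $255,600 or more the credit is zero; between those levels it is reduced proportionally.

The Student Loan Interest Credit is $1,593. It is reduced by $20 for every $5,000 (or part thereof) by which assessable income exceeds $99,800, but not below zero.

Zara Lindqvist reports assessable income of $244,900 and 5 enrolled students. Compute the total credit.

Education Credit: base = 5 × $633 = $3,165. income exceeds $202,500 by $42,400, which is 170 full-or-partial $250 increments; reduction = 170 × $15 = $2,550, leaving $615.
Caregiver Credit: $244,900 is $135,000 into a $150,000 phase-out range, leaving 15,000/150,000 of the credit: $11,370 × 15,000/150,000 = $1,137.
Apprenticeship Credit: $244,900 is at or below the $249,600 threshold, so the full $3,920 applies.
Student Loan Interest Credit: income exceeds $99,800 by $145,100, which is 30 full-or-partial $5,000 increments; reduction = 30 × $20 = $600, leaving $993.
Total: $615 + $1,137 + $3,920 + $993 = $6,665.

$6,665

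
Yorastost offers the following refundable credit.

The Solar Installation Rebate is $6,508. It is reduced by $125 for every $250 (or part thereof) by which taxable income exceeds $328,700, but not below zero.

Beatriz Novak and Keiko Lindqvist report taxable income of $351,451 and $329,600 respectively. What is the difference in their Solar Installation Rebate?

$6,008

Beatriz ($351,451): Solar Installation Rebate: income exceeds $328,700 by $22,751 → 92 increments × $125 = $11,500 ≥ base, so the credit is $0.
Keiko ($329,600): Solar Installation Rebate: income exceeds $328,700 by $900, which is 4 full-or-partial $250 increments; reduction = 4 × $125 = $500, leaving $6,008.
Difference: |$0 − $6,008| = $6,008.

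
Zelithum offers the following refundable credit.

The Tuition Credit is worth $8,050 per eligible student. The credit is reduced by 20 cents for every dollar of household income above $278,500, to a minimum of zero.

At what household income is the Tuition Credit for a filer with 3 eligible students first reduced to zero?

Full credit = 3 × $8,050 = $24,150.
The credit falls by 20% of each dollar above $278,500, so it reaches zero when the excess is $24,150 / 20% = $120,750: income = $278,500 + $120,750 = $399,250.

$399,250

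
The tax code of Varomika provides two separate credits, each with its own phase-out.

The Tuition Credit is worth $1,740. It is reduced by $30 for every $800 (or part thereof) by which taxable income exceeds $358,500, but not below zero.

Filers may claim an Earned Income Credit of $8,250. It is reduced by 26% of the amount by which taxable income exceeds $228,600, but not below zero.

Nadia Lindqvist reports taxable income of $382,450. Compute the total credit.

Tuition Credit: income exceeds $358,500 by $23,950, which is 30 full-or-partial $800 increments; reduction = 30 × $30 = $900, leaving $840.
Earned Income Credit: 26% of the $153,850 excess over $228,600 is $40,001 ≥ base, so the credit is $0.
Total: $840 + $0 = $840.

$840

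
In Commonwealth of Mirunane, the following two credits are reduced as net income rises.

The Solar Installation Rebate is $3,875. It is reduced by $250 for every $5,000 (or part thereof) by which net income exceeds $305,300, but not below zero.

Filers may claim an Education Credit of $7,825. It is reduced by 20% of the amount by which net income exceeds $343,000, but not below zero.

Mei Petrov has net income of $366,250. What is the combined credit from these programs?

$3,800

Solar Installation Rebate: income exceeds $305,300 by $60,950, which is 13 full-or-partial $5,000 increments; reduction = 13 × $250 = $3,250, leaving $625.
Education Credit: 20% of the $23,250 excess over $343,000 is $4,650; credit = $7,825 − $4,650 = $3,175.
Total: $625 + $3,175 = $3,800.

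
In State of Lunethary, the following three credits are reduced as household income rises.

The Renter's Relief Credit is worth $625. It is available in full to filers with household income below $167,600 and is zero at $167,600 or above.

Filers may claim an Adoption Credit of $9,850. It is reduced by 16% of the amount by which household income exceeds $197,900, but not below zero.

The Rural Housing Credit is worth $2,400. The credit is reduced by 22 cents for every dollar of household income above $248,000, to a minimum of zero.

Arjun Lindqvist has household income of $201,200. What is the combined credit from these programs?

$11,722

Renter's Relief Credit: $201,200 meets or exceeds the $167,600 cutoff, so the credit is $0.
Adoption Credit: 16% of the $3,300 excess over $197,900 is $528; credit = $9,850 − $528 = $9,322.
Rural Housing Credit: $201,200 is at or below the $248,000 threshold, so the full $2,400 applies.
Total: $0 + $9,322 + $2,400 = $11,722.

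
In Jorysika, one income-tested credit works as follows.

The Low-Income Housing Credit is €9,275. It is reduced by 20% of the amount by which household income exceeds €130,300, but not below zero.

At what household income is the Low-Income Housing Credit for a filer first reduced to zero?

€176,675

The credit falls by 20% of each euro above €130,300, so it reaches zero when the excess is €9,275 / 20% = €46,375: income = €130,300 + €46,375 = €176,675.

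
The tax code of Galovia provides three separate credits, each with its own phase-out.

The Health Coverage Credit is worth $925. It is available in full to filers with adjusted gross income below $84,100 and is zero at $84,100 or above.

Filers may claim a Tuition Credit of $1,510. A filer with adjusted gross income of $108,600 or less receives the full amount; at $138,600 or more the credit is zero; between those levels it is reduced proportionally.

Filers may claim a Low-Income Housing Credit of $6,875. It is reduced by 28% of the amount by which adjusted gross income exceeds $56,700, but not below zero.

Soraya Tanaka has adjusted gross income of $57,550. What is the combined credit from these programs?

$9,072

Health Coverage Credit: $57,550 is below the $84,100 cutoff, so the full $925 applies.
Tuition Credit: $57,550 is at or below the $108,600 threshold, so the full $1,510 applies.
Low-Income Housing Credit: 28% of the $850 excess over $56,700 is $238; credit = $6,875 − $238 = $6,637.
Total: $925 + $1,510 + $6,637 = $9,072.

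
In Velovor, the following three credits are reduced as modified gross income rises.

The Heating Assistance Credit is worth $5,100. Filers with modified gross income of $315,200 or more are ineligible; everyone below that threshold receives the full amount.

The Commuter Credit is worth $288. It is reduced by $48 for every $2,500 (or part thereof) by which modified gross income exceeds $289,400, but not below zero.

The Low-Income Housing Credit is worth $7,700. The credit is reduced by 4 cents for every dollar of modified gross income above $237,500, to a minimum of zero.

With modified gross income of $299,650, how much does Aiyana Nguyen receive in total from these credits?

$10,362

Heating Assistance Credit: $299,650 is below the $315,200 cutoff, so the full $5,100 applies.
Commuter Credit: income exceeds $289,400 by $10,250, which is 5 full-or-partial $2,500 increments; reduction = 5 × $48 = $240, leaving $48.
Low-Income Housing Credit: 4% of the $62,150 excess over $237,500 is $2,486; credit = $7,700 − $2,486 = $5,214.
Total: $5,100 + $48 + $5,214 = $10,362.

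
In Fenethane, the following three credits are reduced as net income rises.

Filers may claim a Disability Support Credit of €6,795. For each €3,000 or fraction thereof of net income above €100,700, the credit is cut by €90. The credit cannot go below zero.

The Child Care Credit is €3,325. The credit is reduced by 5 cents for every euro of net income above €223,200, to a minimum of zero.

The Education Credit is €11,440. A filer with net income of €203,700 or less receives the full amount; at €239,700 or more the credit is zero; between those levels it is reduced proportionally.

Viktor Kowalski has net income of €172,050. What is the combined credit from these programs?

€19,400

Disability Support Credit: income exceeds €100,700 by €71,350, which is 24 full-or-partial €3,000 increments; reduction = 24 × €90 = €2,160, leaving €4,635.
Child Care Credit: €172,050 is at or below the €223,200 threshold, so the full €3,325 applies.
Education Credit: €172,050 is at or below the €203,700 threshold, so the full €11,440 applies.
Total: €4,635 + €3,325 + €11,440 = €19,400.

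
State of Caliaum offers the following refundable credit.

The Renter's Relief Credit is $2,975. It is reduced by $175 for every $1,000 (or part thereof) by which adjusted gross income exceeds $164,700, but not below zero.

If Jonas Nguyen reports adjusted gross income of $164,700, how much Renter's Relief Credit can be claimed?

Renter's Relief Credit: $164,700 is at or below the $164,700 threshold, so the full $2,975 applies.

$2,975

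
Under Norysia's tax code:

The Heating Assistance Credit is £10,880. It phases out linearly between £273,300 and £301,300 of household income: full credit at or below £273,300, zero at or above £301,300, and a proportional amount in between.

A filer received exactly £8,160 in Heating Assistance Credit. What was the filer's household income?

£8,160 is 8,160/10,880 of the full £10,880, so 2,720/10,880 of the £28,000 range has been used: income = £273,300 + £28,000 × 2,720/10,880 = £280,300.

£280,300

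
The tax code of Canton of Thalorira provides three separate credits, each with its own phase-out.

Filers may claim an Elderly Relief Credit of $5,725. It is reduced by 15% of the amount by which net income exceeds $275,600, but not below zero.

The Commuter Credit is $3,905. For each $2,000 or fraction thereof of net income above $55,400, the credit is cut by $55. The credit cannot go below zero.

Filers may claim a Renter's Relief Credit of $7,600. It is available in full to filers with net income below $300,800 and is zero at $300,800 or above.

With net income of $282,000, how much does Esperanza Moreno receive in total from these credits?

$12,365

Elderly Relief Credit: 15% of the $6,400 excess over $275,600 is $960; credit = $5,725 − $960 = $4,765.
Commuter Credit: income exceeds $55,400 by $226,600 → 114 increments × $55 = $6,270 ≥ base, so the credit is $0.
Renter's Relief Credit: $282,000 is below the $300,800 cutoff, so the full $7,600 applies.
Total: $4,765 + $0 + $7,600 = $12,365.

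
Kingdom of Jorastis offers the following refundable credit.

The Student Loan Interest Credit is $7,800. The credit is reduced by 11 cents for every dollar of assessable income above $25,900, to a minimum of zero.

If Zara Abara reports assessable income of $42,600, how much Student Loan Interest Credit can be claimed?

$5,963

Student Loan Interest Credit: 11% of the $16,700 excess over $25,900 is $1,837; credit = $7,800 − $1,837 = $5,963.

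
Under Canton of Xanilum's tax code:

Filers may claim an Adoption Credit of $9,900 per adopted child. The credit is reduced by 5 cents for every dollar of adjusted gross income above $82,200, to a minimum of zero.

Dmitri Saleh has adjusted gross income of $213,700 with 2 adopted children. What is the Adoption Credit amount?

$13,225

Adoption Credit: base = 2 × $9,900 = $19,800. 5% of the $131,500 excess over $82,200 is $6,575; credit = $19,800 − $6,575 = $13,225.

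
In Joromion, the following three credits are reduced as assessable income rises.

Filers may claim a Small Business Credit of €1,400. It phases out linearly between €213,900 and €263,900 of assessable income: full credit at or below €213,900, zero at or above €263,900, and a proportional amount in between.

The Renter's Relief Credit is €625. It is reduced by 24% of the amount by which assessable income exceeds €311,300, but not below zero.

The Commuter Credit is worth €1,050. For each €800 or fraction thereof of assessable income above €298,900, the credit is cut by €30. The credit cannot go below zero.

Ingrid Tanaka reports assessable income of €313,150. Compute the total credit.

Small Business Credit: €313,150 is at or above €263,900, so the credit is €0.
Renter's Relief Credit: 24% of the €1,850 excess over €311,300 is €444; credit = €625 − €444 = €181.
Commuter Credit: income exceeds €298,900 by €14,250, which is 18 full-or-partial €800 increments; reduction = 18 × €30 = €540, leaving €510.
Total: €0 + €181 + €510 = €691.

€691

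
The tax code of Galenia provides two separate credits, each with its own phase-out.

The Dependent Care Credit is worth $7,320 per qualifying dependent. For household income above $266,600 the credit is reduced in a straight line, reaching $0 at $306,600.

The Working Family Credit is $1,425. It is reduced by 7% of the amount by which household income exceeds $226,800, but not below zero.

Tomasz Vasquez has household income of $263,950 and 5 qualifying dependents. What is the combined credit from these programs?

$36,600

Dependent Care Credit: base = 5 × $7,320 = $36,600. $263,950 is at or below the $266,600 threshold, so the full $36,600 applies.
Working Family Credit: 7% of the $37,150 excess over $226,800 is $2,600.50 ≥ base, so the credit is $0.
Total: $36,600 + $0 = $36,600.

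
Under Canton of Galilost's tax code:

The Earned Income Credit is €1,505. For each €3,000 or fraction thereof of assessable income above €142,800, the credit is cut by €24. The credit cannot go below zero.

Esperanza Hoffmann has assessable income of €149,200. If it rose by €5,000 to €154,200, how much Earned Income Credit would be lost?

At €149,200 — income exceeds €142,800 by €6,400, which is 3 full-or-partial €3,000 increments; reduction = 3 × €24 = €72, leaving €1,433.
At €154,200 — income exceeds €142,800 by €11,400, which is 4 full-or-partial €3,000 increments; reduction = 4 × €24 = €96, leaving €1,409.
Lost: €1,433 − €1,409 = €24.

€24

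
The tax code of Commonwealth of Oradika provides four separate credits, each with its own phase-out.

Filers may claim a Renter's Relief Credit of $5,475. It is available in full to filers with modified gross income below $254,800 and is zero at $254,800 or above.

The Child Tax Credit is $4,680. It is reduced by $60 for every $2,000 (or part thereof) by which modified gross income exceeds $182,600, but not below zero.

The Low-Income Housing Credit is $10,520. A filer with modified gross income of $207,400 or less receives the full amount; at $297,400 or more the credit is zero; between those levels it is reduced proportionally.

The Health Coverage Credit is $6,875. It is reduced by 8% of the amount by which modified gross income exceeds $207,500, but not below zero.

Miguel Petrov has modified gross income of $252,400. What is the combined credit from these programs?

Renter's Relief Credit: $252,400 is below the $254,800 cutoff, so the full $5,475 applies.
Child Tax Credit: income exceeds $182,600 by $69,800, which is 35 full-or-partial $2,000 increments; reduction = 35 × $60 = $2,100, leaving $2,580.
Low-Income Housing Credit: $252,400 is $45,000 into a $90,000 phase-out range, leaving 45,000/90,000 of the credit: $10,520 × 45,000/90,000 = $5,260.
Health Coverage Credit: 8% of the $44,900 excess over $207,500 is $3,592; credit = $6,875 − $3,592 = $3,283.
Total: $5,475 + $2,580 + $5,260 + $3,283 = $16,598.

$16,598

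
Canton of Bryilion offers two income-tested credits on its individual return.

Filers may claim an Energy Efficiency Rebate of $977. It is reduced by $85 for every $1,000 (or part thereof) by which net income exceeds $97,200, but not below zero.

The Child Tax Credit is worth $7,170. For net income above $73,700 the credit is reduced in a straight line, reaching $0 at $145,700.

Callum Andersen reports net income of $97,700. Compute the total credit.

$5,672

Energy Efficiency Rebate: income exceeds $97,200 by $500, which is 1 full-or-partial $1,000 increment; reduction = 1 × $85 = $85, leaving $892.
Child Tax Credit: $97,700 is $24,000 into a $72,000 phase-out range, leaving 48,000/72,000 of the credit: $7,170 × 48,000/72,000 = $4,780.
Total: $892 + $4,780 = $5,672.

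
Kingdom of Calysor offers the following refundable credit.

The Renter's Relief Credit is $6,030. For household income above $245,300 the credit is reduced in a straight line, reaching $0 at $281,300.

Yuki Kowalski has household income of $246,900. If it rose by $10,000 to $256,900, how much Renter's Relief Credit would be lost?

$1,675

At $246,900 — $246,900 is $1,600 into a $36,000 phase-out range, leaving 34,400/36,000 of the credit: $6,030 × 34,400/36,000 = $5,762.
At $256,900 — $256,900 is $11,600 into a $36,000 phase-out range, leaving 24,400/36,000 of the credit: $6,030 × 24,400/36,000 = $4,087.
Lost: $5,762 − $4,087 = $1,675.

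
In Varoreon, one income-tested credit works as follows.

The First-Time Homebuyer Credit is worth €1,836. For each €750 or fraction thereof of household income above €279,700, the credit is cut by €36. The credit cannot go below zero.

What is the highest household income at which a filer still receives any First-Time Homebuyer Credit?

€317,200

After 50 increments the reduction is 50 × €36 = €1,800, leaving €36; one more increment wipes it out. Increment 50 ends at excess 50 × €750 = €37,500, so the highest qualifying income is €279,700 + €37,500 = €317,200.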